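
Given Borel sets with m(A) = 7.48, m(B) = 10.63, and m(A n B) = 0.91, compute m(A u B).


By inclusion-exclusion: m(A u B) = m(A) + m(B) - m(A n B)
= 7.48 + 10.63 - 0.91
= 17.2


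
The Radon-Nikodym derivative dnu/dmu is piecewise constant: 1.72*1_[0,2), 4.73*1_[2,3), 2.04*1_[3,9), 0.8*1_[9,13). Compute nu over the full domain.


Integrate each piece of the Radon-Nikodym derivative:
Step 1: integral_0^2 1.72 dx = 1.72*(2-0) = 1.72*2 = 3.44
Step 2: integral_2^3 4.73 dx = 4.73*(3-2) = 4.73*1 = 4.73
Step 3: integral_3^9 2.04 dx = 2.04*(9-3) = 2.04*6 = 12.24
Step 4: integral_9^13 0.8 dx = 0.8*(13-9) = 0.8*4 = 3.2
Total: 3.44 + 4.73 + 12.24 + 3.2 = 23.61


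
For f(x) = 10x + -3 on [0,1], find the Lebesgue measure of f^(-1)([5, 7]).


f^(-1)([5, 7]) = {x : 5 <= 10x + -3 <= 7}
Solving: (5 - -3)/10 <= x <= (7 - -3)/10
= [0.8, 1]
Intersecting with [0,1]: [0.8, 1]
Measure = 1 - 0.8 = 0.2


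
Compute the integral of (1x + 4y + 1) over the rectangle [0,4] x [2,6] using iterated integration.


By Fubini, integrate in x first, then y.
Step 1: Fix y, integrate over x in [0,4]:
  integral(1x + 4y + 1, x=0..4)
  = 1*(4^2 - 0^2)/2 + (4y + 1)*(4 - 0)
  = 8 + (4y + 1)*4
  = 8 + 16y + 4
  = 12 + 16y
Step 2: Integrate over y in [2,6]:
  integral(12 + 16y, y=2..6)
  = 12*4 + 16*(6^2 - 2^2)/2
  = 48 + 256
  = 304


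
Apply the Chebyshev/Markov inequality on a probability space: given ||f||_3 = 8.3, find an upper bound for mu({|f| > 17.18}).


Chebyshev/Markov inequality: mu(|f| > eps) <= (||f||_p / eps)^p
Step 1: ||f||_3 / eps = 8.3 / 17.18 = 0.48312
Step 2: Raise to power p = 3:
  (0.48312)^3 = 0.112763
Step 3: Therefore mu(|f| > 17.18) <= 0.112763


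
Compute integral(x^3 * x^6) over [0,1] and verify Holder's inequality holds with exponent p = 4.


Step 1: Exact integral of f*g = integral(x^9, 0, 1) = 1/10
     = 0.1
Step 2: Holder bound with p=4, q=1.333333:
  ||f||_p = (integral x^12 dx)^(1/4) = (1/13)^(1/4) = 0.52664
  ||g||_q = (integral x^8 dx)^(1/1.333333) = (1/9)^(1/1.333333) = 0.19245
Step 3: Holder bound = ||f||_p * ||g||_q = 0.52664 * 0.19245 = 0.101352
Verification: 0.1 <= 0.101352 (Holder holds)


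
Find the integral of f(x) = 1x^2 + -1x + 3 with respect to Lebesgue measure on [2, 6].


The Lebesgue integral of a Riemann-integrable function agrees with the Riemann integral.
Antiderivative F(x) = (1/3)x^3 + (-1/2)x^2 + 3x
F(6) = (1/3)*6^3 + (-1/2)*6^2 + 3*6
     = (1/3)*216 + (-1/2)*36 + 3*6
     = 72 + -18 + 18
     = 72
F(2) = 6.666667
Integral = F(6) - F(2) = 72 - 6.666667 = 65.333333


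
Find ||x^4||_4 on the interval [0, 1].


Step 1: ||f||_4 = (integral_0^1 |x^4|^4 dx)^(1/4)
     = (integral_0^1 x^16 dx)^(1/4)
Step 2: integral_0^1 x^16 dx = [x^17/(17)] from 0 to 1 = 1^17/17
     = 1/17 = 0.058824
Step 3: ||f||_4 = (0.058824)^(1/4) = 0.492479


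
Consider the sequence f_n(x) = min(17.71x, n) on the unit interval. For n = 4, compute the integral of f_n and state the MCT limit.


f(x) = 17.71x on [0,1]; f_n(x) = min(17.71x, n). At n = 4:
Step 1: f(x) reaches 4 at x = 4/17.71 = 0.225861
Step 2: integral(f_4) = integral(17.71x, 0, 0.225861) + integral(4, 0.225861, 1)
       = 17.71*0.225861^2/2 + 4*(1 - 0.225861)
       = 0.451722 + 3.096556
       = 3.548278
Step 3: As n -> infinity, f_n increases to f, so by MCT integral(f_n) -> integral(f) = 17.71/2 = 8.855.
Convergence: integral(f_4) = 3.548278 -> 8.855 as n -> infinity


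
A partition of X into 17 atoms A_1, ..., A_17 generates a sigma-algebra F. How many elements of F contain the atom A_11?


Each element of F is a union of some subset S of the 17 atoms.
The element contains A_11 iff A_11 is in S.
So we count subsets S of {A_1,...,A_17} with A_11 in S: choose freely among the other 16 atoms.
Count = 2^(17-1) = 2^16 = 65536.


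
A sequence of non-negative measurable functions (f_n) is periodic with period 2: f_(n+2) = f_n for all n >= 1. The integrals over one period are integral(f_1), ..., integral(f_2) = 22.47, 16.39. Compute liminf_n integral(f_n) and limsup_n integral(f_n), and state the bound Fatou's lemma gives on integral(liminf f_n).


The sequence (integral(f_n)) is periodic with period 2, repeating the values 22.47, 16.39 indefinitely.
Step 1: For a periodic sequence, every tail (a_m, a_(m+1), ...) contains all 2 period values infinitely often.
Step 2: Hence inf of every tail = min of the period values = min(22.47, 16.39) = 16.39.
        liminf_n integral(f_n) = sup over m of (inf of tail from m) = 16.39.
Step 3: Similarly sup of every tail = max of the period values = 22.47.
        limsup_n integral(f_n) = 22.47.
Step 4: Fatou's lemma: integral(liminf_n f_n) <= liminf_n integral(f_n) = 16.39.
        So the integral of the pointwise liminf is at most 16.39.


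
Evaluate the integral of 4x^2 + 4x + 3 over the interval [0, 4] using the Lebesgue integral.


The Lebesgue integral of a Riemann-integrable function agrees with the Riemann integral.
Antiderivative F(x) = (4/3)x^3 + (4/2)x^2 + 3x
F(4) = (4/3)*4^3 + (4/2)*4^2 + 3*4
     = (4/3)*64 + (4/2)*16 + 3*4
     = 85.333333 + 32 + 12
     = 129.333333
F(0) = 0.0
Integral = F(4) - F(0) = 129.333333 - 0.0 = 129.333333


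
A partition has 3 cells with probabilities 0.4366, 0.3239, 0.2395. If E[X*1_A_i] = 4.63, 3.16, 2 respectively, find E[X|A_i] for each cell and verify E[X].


For each cell A_i: E[X|A_i] = E[X*1_A_i] / P(A_i)
Step 1: E[X|A_1] = 4.63 / 0.4366 = 10.604672
Step 2: E[X|A_2] = 3.16 / 0.3239 = 9.756098
Step 3: E[X|A_3] = 2 / 0.2395 = 8.350731
Verification: E[X] = sum E[X*1_A_i] = 4.63 + 3.16 + 2 = 9.79


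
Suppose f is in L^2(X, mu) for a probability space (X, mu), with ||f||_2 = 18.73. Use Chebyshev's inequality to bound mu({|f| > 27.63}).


Chebyshev/Markov inequality: mu(|f| > eps) <= (||f||_p / eps)^p
Step 1: ||f||_2 / eps = 18.73 / 27.63 = 0.677886
Step 2: Raise to power p = 2:
  (0.677886)^2 = 0.45953
Step 3: Therefore mu(|f| > 27.63) <= 0.45953


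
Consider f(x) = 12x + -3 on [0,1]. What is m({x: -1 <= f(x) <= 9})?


f^(-1)([-1, 9]) = {x : -1 <= 12x + -3 <= 9}
Solving: (-1 - -3)/12 <= x <= (9 - -3)/12
= [0.166667, 1]
Intersecting with [0,1]: [0.166667, 1]
Measure = 1 - 0.166667 = 0.833333


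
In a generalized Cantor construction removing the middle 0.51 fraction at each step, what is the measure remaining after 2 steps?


Step 1: At each step, fraction remaining = 1 - 0.51 = 0.49
Step 2: After 2 steps, measure = (0.49)^2
Step 3: Computing the power step by step:
  After step 1: 0.49
  After step 2: 0.2401
Result = 0.2401


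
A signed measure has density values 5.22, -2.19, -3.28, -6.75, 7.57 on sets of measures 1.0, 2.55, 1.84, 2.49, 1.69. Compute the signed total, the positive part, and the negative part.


Step 1: Compute signed measure on each set:
  Set 1: 5.22 * 1.0 = 5.22
  Set 2: -2.19 * 2.55 = -5.5845
  Set 3: -3.28 * 1.84 = -6.0352
  Set 4: -6.75 * 2.49 = -16.8075
  Set 5: 7.57 * 1.69 = 12.7933
Step 2: Total signed measure = (5.22) + (-5.5845) + (-6.0352) + (-16.8075) + (12.7933)
     = -10.4139
Step 3: Positive part mu+(X) = sum of positive contributions = 18.0133
Step 4: Negative part mu-(X) = |sum of negative contributions| = 28.4272


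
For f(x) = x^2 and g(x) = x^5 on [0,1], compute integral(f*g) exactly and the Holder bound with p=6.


Step 1: Exact integral of f*g = integral(x^7, 0, 1) = 1/8
     = 0.125
Step 2: Holder bound with p=6, q=1.2:
  ||f||_p = (integral x^12 dx)^(1/6) = (1/13)^(1/6) = 0.652143
  ||g||_q = (integral x^6 dx)^(1/1.2) = (1/7)^(1/1.2) = 0.197584
Step 3: Holder bound = ||f||_p * ||g||_q = 0.652143 * 0.197584 = 0.128853
Verification: 0.125 <= 0.128853 (Holder holds)


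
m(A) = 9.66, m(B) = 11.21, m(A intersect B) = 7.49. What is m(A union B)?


By inclusion-exclusion: m(A u B) = m(A) + m(B) - m(A n B)
= 9.66 + 11.21 - 7.49
= 13.38


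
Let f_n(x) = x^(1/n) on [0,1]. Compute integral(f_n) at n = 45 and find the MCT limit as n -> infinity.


At n = 45: f_45(x) = x^(1/45).
Step 1: integral(x^(1/45), 0, 1) = [x^(1/45+1) / (1/45+1)] from 0 to 1
     = 1 / (1/45 + 1) = 1 / ((45+1)/45) = 45/(45+1)
     = 45/46 = 0.978261
Step 2: As n -> infinity, f_n(x) = x^(1/n) -> 1 for x in (0,1], and f_n is increasing in n.
By MCT, lim_n integral(f_n) = integral(lim_n f_n) = integral(1, 0, 1) = 1.
Step 3: Verify convergence: 45/46 = 0.978261 -> 1


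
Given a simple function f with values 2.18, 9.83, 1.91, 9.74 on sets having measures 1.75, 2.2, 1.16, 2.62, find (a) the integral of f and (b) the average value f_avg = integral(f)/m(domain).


Step 1: Integral = sum(value_i * measure_i)
= 2.18*1.75 + 9.83*2.2 + 1.91*1.16 + 9.74*2.62
= 3.815 + 21.626 + 2.2156 + 25.5188
= 53.1754
Step 2: Total measure of domain = 1.75 + 2.2 + 1.16 + 2.62 = 7.73
Step 3: Average value = 53.1754 / 7.73 = 6.879094


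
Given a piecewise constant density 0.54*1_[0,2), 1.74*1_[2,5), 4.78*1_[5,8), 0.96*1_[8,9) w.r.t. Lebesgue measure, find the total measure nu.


Integrate each piece of the Radon-Nikodym derivative:
Step 1: integral_0^2 0.54 dx = 0.54*(2-0) = 0.54*2 = 1.08
Step 2: integral_2^5 1.74 dx = 1.74*(5-2) = 1.74*3 = 5.22
Step 3: integral_5^8 4.78 dx = 4.78*(8-5) = 4.78*3 = 14.34
Step 4: integral_8^9 0.96 dx = 0.96*(9-8) = 0.96*1 = 0.96
Total: 1.08 + 5.22 + 14.34 + 0.96 = 21.6


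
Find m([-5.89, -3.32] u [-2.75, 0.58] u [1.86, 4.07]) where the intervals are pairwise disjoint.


For pairwise disjoint intervals, m(union) = sum of lengths.
= (-3.32 - -5.89) + (0.58 - -2.75) + (4.07 - 1.86)
= 2.57 + 3.33 + 2.21
= 8.11


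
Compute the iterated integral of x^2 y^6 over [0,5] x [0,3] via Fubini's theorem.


By Fubini's theorem, the double integral factors as a product of single integrals:
Step 1: integral_0^5 x^2 dx = [x^3/3] from 0 to 5
     = 5^3/3 = 41.666667
Step 2: integral_0^3 y^6 dy = [y^7/7] from 0 to 3
     = 3^7/7 = 312.428571
Step 3: Double integral = 41.666667 * 312.428571 = 13017.857143


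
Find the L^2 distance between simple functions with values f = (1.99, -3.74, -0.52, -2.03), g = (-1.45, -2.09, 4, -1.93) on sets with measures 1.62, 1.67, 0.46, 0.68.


Step 1: Compute differences f_i - g_i:
  1.99 - -1.45 = 3.44
  -3.74 - -2.09 = -1.65
  -0.52 - 4 = -4.52
  -2.03 - -1.93 = -0.1
Step 2: Compute |diff|^2 * measure for each set:
  |3.44|^2 * 1.62 = 11.8336 * 1.62 = 19.170432
  |-1.65|^2 * 1.67 = 2.7225 * 1.67 = 4.546575
  |-4.52|^2 * 0.46 = 20.4304 * 0.46 = 9.397984
  |-0.1|^2 * 0.68 = 0.01 * 0.68 = 0.0068
Step 3: Sum = 33.121791
Step 4: ||f-g||_2 = (33.121791)^(1/2) = 5.755153


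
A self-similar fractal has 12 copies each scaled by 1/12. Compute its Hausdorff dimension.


For a self-similar set with N copies scaled by 1/r:
dim_H = log(N)/log(r) = log(12)/log(12)
= 2.484907/2.484907
= 1


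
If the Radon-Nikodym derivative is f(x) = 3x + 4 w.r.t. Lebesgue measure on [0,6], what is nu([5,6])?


nu(A) = integral_A (dnu/dmu) dmu = integral_5^6 (3x + 4) dx
Step 1: Antiderivative F(x) = (3/2)x^2 + 4x
Step 2: F(6) = (3/2)*6^2 + 4*6 = 54 + 24 = 78
Step 3: F(5) = (3/2)*5^2 + 4*5 = 37.5 + 20 = 57.5
Step 4: nu([5,6]) = F(6) - F(5) = 78 - 57.5 = 20.5


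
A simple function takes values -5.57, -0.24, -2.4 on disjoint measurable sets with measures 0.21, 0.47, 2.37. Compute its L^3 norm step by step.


Step 1: Compute |f_i|^3 for each value:
  |-5.57|^3 = 172.808693
  |-0.24|^3 = 0.013824
  |-2.4|^3 = 13.824
Step 2: Multiply by measures and sum:
  172.808693 * 0.21 = 36.289826
  0.013824 * 0.47 = 0.006497
  13.824 * 2.37 = 32.76288
Sum = 36.289826 + 0.006497 + 32.76288 = 69.059203
Step 3: Take the p-th root:
||f||_3 = (69.059203)^(1/3) = 4.102739


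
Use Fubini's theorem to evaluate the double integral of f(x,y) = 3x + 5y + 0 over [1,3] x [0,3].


By Fubini, integrate in x first, then y.
Step 1: Fix y, integrate over x in [1,3]:
  integral(3x + 5y + 0, x=1..3)
  = 3*(3^2 - 1^2)/2 + (5y + 0)*(3 - 1)
  = 12 + (5y + 0)*2
  = 12 + 10y + 0
  = 12 + 10y
Step 2: Integrate over y in [0,3]:
  integral(12 + 10y, y=0..3)
  = 12*3 + 10*(3^2 - 0^2)/2
  = 36 + 45
  = 81


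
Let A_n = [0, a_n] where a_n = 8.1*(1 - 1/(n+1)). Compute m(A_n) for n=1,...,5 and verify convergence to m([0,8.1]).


By continuity of measure from below: if A_n increases to A, then m(A_n) -> m(A).
Here A = [0, 8.1], so m(A) = 8.1
Step 1: a_1 = 8.1*(1 - 1/2) = 4.05, m(A_1) = 4.05
Step 2: a_2 = 8.1*(1 - 1/3) = 5.4, m(A_2) = 5.4
Step 3: a_3 = 8.1*(1 - 1/4) = 6.075, m(A_3) = 6.075
Step 4: a_4 = 8.1*(1 - 1/5) = 6.48, m(A_4) = 6.48
Step 5: a_5 = 8.1*(1 - 1/6) = 6.75, m(A_5) = 6.75
Limit: m(A_n) -> m([0,8.1]) = 8.1


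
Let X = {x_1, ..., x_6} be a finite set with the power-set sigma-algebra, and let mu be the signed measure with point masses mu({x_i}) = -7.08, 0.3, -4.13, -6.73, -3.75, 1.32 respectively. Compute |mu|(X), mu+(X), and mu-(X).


Step 1: Every measurable set is a union of atoms (the cells / points), so a Hahn decomposition is
  obtained by grouping atoms by sign: P = union of atoms with mu > 0, N = union of the remaining atoms.
  Atoms in P (indices): 2, 6;  atoms in N (indices): 1, 3, 4, 5
  Positive values: 0.3, 1.32
  Negative values: -7.08, -4.13, -6.73, -3.75
Step 2: mu+(X) = mu(P) = sum of positive atom values = 1.62
Step 3: mu-(X) = -mu(N) = sum of |negative atom values| = 21.69
Step 4: |mu|(X) = mu+(X) + mu-(X) = 1.62 + 21.69 = 23.31


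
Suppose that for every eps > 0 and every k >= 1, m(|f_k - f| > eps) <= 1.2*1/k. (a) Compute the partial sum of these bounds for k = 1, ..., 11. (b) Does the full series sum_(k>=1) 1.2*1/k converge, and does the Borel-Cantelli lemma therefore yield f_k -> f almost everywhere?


Step 1: List the terms 1.2*1/k for k = 1 to 11:
  k=1: 1.2
  k=2: 0.6
  k=3: 0.4
  k=4: 0.3
  k=5: 0.24
  k=6: 0.2
  k=7: 0.171429
  k=8: 0.15
  k=9: 0.133333
  k=10: 0.12
  k=11: 0.109091
Step 2: Partial sum = 1.2 + 0.6 + 0.4 + 0.3 + 0.24 + 0.2 + 0.171429 + 0.15 + 0.133333 + 0.12 + 0.109091
     = 3.623853
Step 3: The full series sum_(k>=1) 1.2*1/k diverges (harmonic series, p = 1; a nonzero constant multiple of a divergent series diverges).
Step 4: The (first) Borel-Cantelli lemma requires a summable sequence of measures, so it does not apply here;
        from this bound alone no conclusion about a.e. convergence can be drawn (convergence in measure still
        gives an a.e.-convergent subsequence, but not a.e. convergence of the whole sequence).
Conclusion: series diverges; Borel-Cantelli is inconclusive about a.e. convergence of f_k.


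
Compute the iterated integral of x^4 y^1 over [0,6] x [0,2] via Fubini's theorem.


By Fubini's theorem, the double integral factors as a product of single integrals:
Step 1: integral_0^6 x^4 dx = [x^5/5] from 0 to 6
     = 6^5/5 = 1555.2
Step 2: integral_0^2 y^1 dy = [y^2/2] from 0 to 2
     = 2^2/2 = 2
Step 3: Double integral = 1555.2 * 2 = 3110.4


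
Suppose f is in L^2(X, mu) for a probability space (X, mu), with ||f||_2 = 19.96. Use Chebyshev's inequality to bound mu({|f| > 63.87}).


Chebyshev/Markov inequality: mu(|f| > eps) <= (||f||_p / eps)^p
Step 1: ||f||_2 / eps = 19.96 / 63.87 = 0.31251
Step 2: Raise to power p = 2:
  (0.31251)^2 = 0.097662
Step 3: Therefore mu(|f| > 63.87) <= 0.097662


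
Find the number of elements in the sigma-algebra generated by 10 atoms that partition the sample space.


Each element of the sigma-algebra is a union of some subset of the 10 atoms.
The number of such subsets is 2^10 = 1024.


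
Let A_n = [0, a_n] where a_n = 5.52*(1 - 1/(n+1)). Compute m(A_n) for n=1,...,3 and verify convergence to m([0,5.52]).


By continuity of measure from below: if A_n increases to A, then m(A_n) -> m(A).
Here A = [0, 5.52], so m(A) = 5.52
Step 1: a_1 = 5.52*(1 - 1/2) = 2.76, m(A_1) = 2.76
Step 2: a_2 = 5.52*(1 - 1/3) = 3.68, m(A_2) = 3.68
Step 3: a_3 = 5.52*(1 - 1/4) = 4.14, m(A_3) = 4.14
Limit: m(A_n) -> m([0,5.52]) = 5.52


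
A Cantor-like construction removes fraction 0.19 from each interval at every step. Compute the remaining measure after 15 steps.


Step 1: At each step, fraction remaining = 1 - 0.19 = 0.81
Step 2: After 15 steps, measure = (0.81)^15
Result = 0.042391


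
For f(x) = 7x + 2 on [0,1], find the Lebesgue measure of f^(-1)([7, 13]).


f^(-1)([7, 13]) = {x : 7 <= 7x + 2 <= 13}
Solving: (7 - 2)/7 <= x <= (13 - 2)/7
= [0.714286, 1.571429]
Intersecting with [0,1]: [0.714286, 1]
Measure = 1 - 0.714286 = 0.285714


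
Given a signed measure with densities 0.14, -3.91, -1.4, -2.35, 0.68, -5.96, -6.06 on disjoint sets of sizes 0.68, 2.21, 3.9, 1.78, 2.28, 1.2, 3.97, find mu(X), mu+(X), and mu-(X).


Step 1: Compute signed measure on each set:
  Set 1: 0.14 * 0.68 = 0.0952
  Set 2: -3.91 * 2.21 = -8.6411
  Set 3: -1.4 * 3.9 = -5.46
  Set 4: -2.35 * 1.78 = -4.183
  Set 5: 0.68 * 2.28 = 1.5504
  Set 6: -5.96 * 1.2 = -7.152
  Set 7: -6.06 * 3.97 = -24.0582
Step 2: Total signed measure = (0.0952) + (-8.6411) + (-5.46) + (-4.183) + (1.5504) + (-7.152) + (-24.0582)
     = -47.8487
Step 3: Positive part mu+(X) = sum of positive contributions = 1.6456
Step 4: Negative part mu-(X) = |sum of negative contributions| = 49.4943


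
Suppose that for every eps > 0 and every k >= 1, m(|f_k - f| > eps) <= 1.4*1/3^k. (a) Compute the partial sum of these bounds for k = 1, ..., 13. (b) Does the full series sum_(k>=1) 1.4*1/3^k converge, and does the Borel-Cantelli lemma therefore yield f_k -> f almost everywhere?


Step 1: List the terms 1.4*1/3^k for k = 1 to 13:
  k=1: 0.466667
  k=2: 0.155556
  k=3: 0.051852
  k=4: 0.017284
  k=5: 0.005761
  k=6: 0.00192
  k=7: 6.401463e-04
  k=8: 2.133821e-04
  k=9: 7.112737e-05
  k=10: 2.370912e-05
  k=11: 7.903041e-06
  k=12: 2.634347e-06
  k=13: 8.781157e-07
Step 2: Partial sum = 0.466667 + 0.155556 + 0.051852 + 0.017284 + 0.005761 + 0.00192 + 6.401463e-04 + 2.133821e-04 + 7.112737e-05 + 2.370912e-05 + 7.903041e-06 + 2.634347e-06 + 8.781157e-07
     = 0.7
Step 3: The full series sum_(k>=1) 1.4*1/3^k converges (geometric series with ratio 1/3 < 1; a constant multiple of a convergent series converges).
Step 4: Fix eps > 0. Since sum_k m(|f_k - f| > eps) < infinity, the Borel-Cantelli lemma gives
        m(limsup_k {|f_k - f| > eps}) = 0, i.e. for a.e. x, |f_k(x) - f(x)| <= eps for all large k.
        Applying this with eps = 1/j for j = 1, 2, ... and intersecting the countably many full-measure sets,
        for a.e. x we get limsup_k |f_k(x) - f(x)| <= 1/j for every j, hence f_k -> f almost everywhere.
Conclusion: series converges; Borel-Cantelli yields f_k -> f a.e.


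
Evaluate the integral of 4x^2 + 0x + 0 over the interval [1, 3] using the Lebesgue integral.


The Lebesgue integral of a Riemann-integrable function agrees with the Riemann integral.
Antiderivative F(x) = (4/3)x^3 + (0/2)x^2 + 0x
F(3) = (4/3)*3^3 + (0/2)*3^2 + 0*3
     = (4/3)*27 + (0/2)*9 + 0*3
     = 36 + 0.0 + 0
     = 36
F(1) = 1.333333
Integral = F(3) - F(1) = 36 - 1.333333 = 34.666667


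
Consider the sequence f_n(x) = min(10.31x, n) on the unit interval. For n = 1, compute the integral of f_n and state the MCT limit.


f(x) = 10.31x on [0,1]; f_n(x) = min(10.31x, n). At n = 1:
Step 1: f(x) reaches 1 at x = 1/10.31 = 0.096993
Step 2: integral(f_1) = integral(10.31x, 0, 0.096993) + integral(1, 0.096993, 1)
       = 10.31*0.096993^2/2 + 1*(1 - 0.096993)
       = 0.048497 + 0.903007
       = 0.951503
Step 3: As n -> infinity, f_n increases to f, so by MCT integral(f_n) -> integral(f) = 10.31/2 = 5.155.
Convergence: integral(f_1) = 0.951503 -> 5.155 as n -> infinity


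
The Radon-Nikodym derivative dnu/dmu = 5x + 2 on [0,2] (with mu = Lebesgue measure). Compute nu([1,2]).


nu(A) = integral_A (dnu/dmu) dmu = integral_1^2 (5x + 2) dx
Step 1: Antiderivative F(x) = (5/2)x^2 + 2x
Step 2: F(2) = (5/2)*2^2 + 2*2 = 10 + 4 = 14
Step 3: F(1) = (5/2)*1^2 + 2*1 = 2.5 + 2 = 4.5
Step 4: nu([1,2]) = F(2) - F(1) = 14 - 4.5 = 9.5


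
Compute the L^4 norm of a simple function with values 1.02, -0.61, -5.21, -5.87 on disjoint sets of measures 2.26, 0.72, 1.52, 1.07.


Step 1: Compute |f_i|^4 for each value:
  |1.02|^4 = 1.082432
  |-0.61|^4 = 0.138458
  |-5.21|^4 = 736.802165
  |-5.87|^4 = 1187.277958
Step 2: Multiply by measures and sum:
  1.082432 * 2.26 = 2.446297
  0.138458 * 0.72 = 0.09969
  736.802165 * 1.52 = 1119.939291
  1187.277958 * 1.07 = 1270.387415
Sum = 2.446297 + 0.09969 + 1119.939291 + 1270.387415 = 2392.872692
Step 3: Take the p-th root:
||f||_4 = (2392.872692)^(1/4) = 6.994069


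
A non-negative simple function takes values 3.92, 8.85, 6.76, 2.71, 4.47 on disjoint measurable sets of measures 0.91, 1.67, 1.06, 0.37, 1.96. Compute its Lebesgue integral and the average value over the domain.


Step 1: Integral = sum(value_i * measure_i)
= 3.92*0.91 + 8.85*1.67 + 6.76*1.06 + 2.71*0.37 + 4.47*1.96
= 3.5672 + 14.7795 + 7.1656 + 1.0027 + 8.7612
= 35.2762
Step 2: Total measure of domain = 0.91 + 1.67 + 1.06 + 0.37 + 1.96 = 5.97
Step 3: Average value = 35.2762 / 5.97 = 5.908911


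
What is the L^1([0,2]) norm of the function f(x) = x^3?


Step 1: ||f||_1 = (integral_0^2 |x^3|^1 dx)^(1/1)
     = (integral_0^2 x^3 dx)^(1/1)
Step 2: integral_0^2 x^3 dx = [x^4/(4)] from 0 to 2 = 2^4/4
     = 16/4 = 4
Step 3: ||f||_1 = (4)^(1/1) = 4


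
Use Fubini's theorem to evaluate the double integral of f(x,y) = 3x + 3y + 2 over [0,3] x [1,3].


By Fubini, integrate in x first, then y.
Step 1: Fix y, integrate over x in [0,3]:
  integral(3x + 3y + 2, x=0..3)
  = 3*(3^2 - 0^2)/2 + (3y + 2)*(3 - 0)
  = 13.5 + (3y + 2)*3
  = 13.5 + 9y + 6
  = 19.5 + 9y
Step 2: Integrate over y in [1,3]:
  integral(19.5 + 9y, y=1..3)
  = 19.5*2 + 9*(3^2 - 1^2)/2
  = 39 + 36
  = 75


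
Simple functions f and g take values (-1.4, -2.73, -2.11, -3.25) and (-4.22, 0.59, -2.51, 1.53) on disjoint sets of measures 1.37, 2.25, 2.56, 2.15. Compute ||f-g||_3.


Step 1: Compute differences f_i - g_i:
  -1.4 - -4.22 = 2.82
  -2.73 - 0.59 = -3.32
  -2.11 - -2.51 = 0.4
  -3.25 - 1.53 = -4.78
Step 2: Compute |diff|^3 * measure for each set:
  |2.82|^3 * 1.37 = 22.425768 * 1.37 = 30.723302
  |-3.32|^3 * 2.25 = 36.594368 * 2.25 = 82.337328
  |0.4|^3 * 2.56 = 0.064 * 2.56 = 0.16384
  |-4.78|^3 * 2.15 = 109.215352 * 2.15 = 234.813007
Step 3: Sum = 348.037477
Step 4: ||f-g||_3 = (348.037477)^(1/3) = 7.034102


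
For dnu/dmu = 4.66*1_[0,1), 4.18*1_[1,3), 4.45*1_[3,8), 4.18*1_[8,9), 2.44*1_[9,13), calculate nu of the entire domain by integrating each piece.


Integrate each piece of the Radon-Nikodym derivative:
Step 1: integral_0^1 4.66 dx = 4.66*(1-0) = 4.66*1 = 4.66
Step 2: integral_1^3 4.18 dx = 4.18*(3-1) = 4.18*2 = 8.36
Step 3: integral_3^8 4.45 dx = 4.45*(8-3) = 4.45*5 = 22.25
Step 4: integral_8^9 4.18 dx = 4.18*(9-8) = 4.18*1 = 4.18
Step 5: integral_9^13 2.44 dx = 2.44*(13-9) = 2.44*4 = 9.76
Total: 4.66 + 8.36 + 22.25 + 4.18 + 9.76 = 49.21


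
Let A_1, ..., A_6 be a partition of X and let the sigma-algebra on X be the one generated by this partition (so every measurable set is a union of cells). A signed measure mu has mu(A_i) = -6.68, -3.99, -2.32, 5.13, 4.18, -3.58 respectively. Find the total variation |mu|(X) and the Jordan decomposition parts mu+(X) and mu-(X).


Step 1: Every measurable set is a union of atoms (the cells / points), so a Hahn decomposition is
  obtained by grouping atoms by sign: P = union of atoms with mu > 0, N = union of the remaining atoms.
  Atoms in P (indices): 4, 5;  atoms in N (indices): 1, 2, 3, 6
  Positive values: 5.13, 4.18
  Negative values: -6.68, -3.99, -2.32, -3.58
Step 2: mu+(X) = mu(P) = sum of positive atom values = 9.31
Step 3: mu-(X) = -mu(N) = sum of |negative atom values| = 16.57
Step 4: |mu|(X) = mu+(X) + mu-(X) = 9.31 + 16.57 = 25.88


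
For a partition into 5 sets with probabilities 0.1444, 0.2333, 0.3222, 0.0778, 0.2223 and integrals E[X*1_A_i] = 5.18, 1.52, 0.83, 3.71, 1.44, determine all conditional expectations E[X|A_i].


For each cell A_i: E[X|A_i] = E[X*1_A_i] / P(A_i)
Step 1: E[X|A_1] = 5.18 / 0.1444 = 35.872576
Step 2: E[X|A_2] = 1.52 / 0.2333 = 6.515216
Step 3: E[X|A_3] = 0.83 / 0.3222 = 2.57604
Step 4: E[X|A_4] = 3.71 / 0.0778 = 47.686375
Step 5: E[X|A_5] = 1.44 / 0.2223 = 6.477733
Verification: E[X] = sum E[X*1_A_i] = 5.18 + 1.52 + 0.83 + 3.71 + 1.44 = 12.68


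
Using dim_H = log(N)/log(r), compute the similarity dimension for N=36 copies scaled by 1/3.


For a self-similar set with N copies scaled by 1/r:
dim_H = log(N)/log(r) = log(36)/log(3)
= 3.583519/1.098612
= 3.26186


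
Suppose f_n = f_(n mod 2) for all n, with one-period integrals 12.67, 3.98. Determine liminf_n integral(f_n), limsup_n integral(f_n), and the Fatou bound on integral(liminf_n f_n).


The sequence (integral(f_n)) is periodic with period 2, repeating the values 12.67, 3.98 indefinitely.
Step 1: For a periodic sequence, every tail (a_m, a_(m+1), ...) contains all 2 period values infinitely often.
Step 2: Hence inf of every tail = min of the period values = min(12.67, 3.98) = 3.98.
        liminf_n integral(f_n) = sup over m of (inf of tail from m) = 3.98.
Step 3: Similarly sup of every tail = max of the period values = 12.67.
        limsup_n integral(f_n) = 12.67.
Step 4: Fatou's lemma: integral(liminf_n f_n) <= liminf_n integral(f_n) = 3.98.
        So the integral of the pointwise liminf is at most 3.98.


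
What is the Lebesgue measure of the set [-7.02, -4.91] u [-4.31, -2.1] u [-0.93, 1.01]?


For pairwise disjoint intervals, m(union) = sum of lengths.
= (-4.91 - -7.02) + (-2.1 - -4.31) + (1.01 - -0.93)
= 2.11 + 2.21 + 1.94
= 6.26


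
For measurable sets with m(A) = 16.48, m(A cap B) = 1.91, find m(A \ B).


m(A \ B) = m(A) - m(A n B)
= 16.48 - 1.91
= 14.57


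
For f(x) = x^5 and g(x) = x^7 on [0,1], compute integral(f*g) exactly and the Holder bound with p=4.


Step 1: Exact integral of f*g = integral(x^12, 0, 1) = 1/13
     = 0.076923
Step 2: Holder bound with p=4, q=1.333333:
  ||f||_p = (integral x^20 dx)^(1/4) = (1/21)^(1/4) = 0.467138
  ||g||_q = (integral x^9.333333 dx)^(1/1.333333) = (1/10.333333)^(1/1.333333) = 0.173508
Step 3: Holder bound = ||f||_p * ||g||_q = 0.467138 * 0.173508 = 0.081052
Verification: 0.076923 <= 0.081052 (Holder holds)


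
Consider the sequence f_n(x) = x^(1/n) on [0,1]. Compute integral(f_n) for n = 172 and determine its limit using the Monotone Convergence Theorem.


At n = 172: f_172(x) = x^(1/172).
Step 1: integral(x^(1/172), 0, 1) = [x^(1/172+1) / (1/172+1)] from 0 to 1
     = 1 / (1/172 + 1) = 1 / ((172+1)/172) = 172/(172+1)
     = 172/173 = 0.99422
Step 2: As n -> infinity, f_n(x) = x^(1/n) -> 1 for x in (0,1], and f_n is increasing in n.
By MCT, lim_n integral(f_n) = integral(lim_n f_n) = integral(1, 0, 1) = 1.
Step 3: Verify convergence: 172/173 = 0.99422 -> 1


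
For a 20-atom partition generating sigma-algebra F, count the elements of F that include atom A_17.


Each element of F is a union of some subset S of the 20 atoms.
The element contains A_17 iff A_17 is in S.
So we count subsets S of {A_1,...,A_20} with A_17 in S: choose freely among the other 19 atoms.
Count = 2^(20-1) = 2^19 = 524288.


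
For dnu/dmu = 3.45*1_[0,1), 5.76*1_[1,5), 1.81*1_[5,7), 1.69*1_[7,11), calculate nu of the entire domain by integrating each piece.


Integrate each piece of the Radon-Nikodym derivative:
Step 1: integral_0^1 3.45 dx = 3.45*(1-0) = 3.45*1 = 3.45
Step 2: integral_1^5 5.76 dx = 5.76*(5-1) = 5.76*4 = 23.04
Step 3: integral_5^7 1.81 dx = 1.81*(7-5) = 1.81*2 = 3.62
Step 4: integral_7^11 1.69 dx = 1.69*(11-7) = 1.69*4 = 6.76
Total: 3.45 + 23.04 + 3.62 + 6.76 = 36.87


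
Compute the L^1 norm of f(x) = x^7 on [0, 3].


Step 1: ||f||_1 = (integral_0^3 |x^7|^1 dx)^(1/1)
     = (integral_0^3 x^7 dx)^(1/1)
Step 2: integral_0^3 x^7 dx = [x^8/(8)] from 0 to 3 = 3^8/8
     = 6561/8 = 820.125
Step 3: ||f||_1 = (820.125)^(1/1) = 820.125


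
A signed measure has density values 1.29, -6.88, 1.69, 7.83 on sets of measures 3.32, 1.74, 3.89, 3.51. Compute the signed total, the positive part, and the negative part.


Step 1: Compute signed measure on each set:
  Set 1: 1.29 * 3.32 = 4.2828
  Set 2: -6.88 * 1.74 = -11.9712
  Set 3: 1.69 * 3.89 = 6.5741
  Set 4: 7.83 * 3.51 = 27.4833
Step 2: Total signed measure = (4.2828) + (-11.9712) + (6.5741) + (27.4833)
     = 26.369
Step 3: Positive part mu+(X) = sum of positive contributions = 38.3402
Step 4: Negative part mu-(X) = |sum of negative contributions| = 11.9712


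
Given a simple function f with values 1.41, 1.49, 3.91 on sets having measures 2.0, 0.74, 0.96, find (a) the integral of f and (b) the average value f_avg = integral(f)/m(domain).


Step 1: Integral = sum(value_i * measure_i)
= 1.41*2.0 + 1.49*0.74 + 3.91*0.96
= 2.82 + 1.1026 + 3.7536
= 7.6762
Step 2: Total measure of domain = 2.0 + 0.74 + 0.96 = 3.7
Step 3: Average value = 7.6762 / 3.7 = 2.074649


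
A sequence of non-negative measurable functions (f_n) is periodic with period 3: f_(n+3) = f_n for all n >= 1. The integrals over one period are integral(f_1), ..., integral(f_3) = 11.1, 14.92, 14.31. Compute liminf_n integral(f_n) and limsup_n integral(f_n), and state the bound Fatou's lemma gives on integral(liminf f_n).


The sequence (integral(f_n)) is periodic with period 3, repeating the values 11.1, 14.92, 14.31 indefinitely.
Step 1: For a periodic sequence, every tail (a_m, a_(m+1), ...) contains all 3 period values infinitely often.
Step 2: Hence inf of every tail = min of the period values = min(11.1, 14.92, 14.31) = 11.1.
        liminf_n integral(f_n) = sup over m of (inf of tail from m) = 11.1.
Step 3: Similarly sup of every tail = max of the period values = 14.92.
        limsup_n integral(f_n) = 14.92.
Step 4: Fatou's lemma: integral(liminf_n f_n) <= liminf_n integral(f_n) = 11.1.
        So the integral of the pointwise liminf is at most 11.1.


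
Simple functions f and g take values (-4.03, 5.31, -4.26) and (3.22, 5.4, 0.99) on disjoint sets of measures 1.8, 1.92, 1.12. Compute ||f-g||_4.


Step 1: Compute differences f_i - g_i:
  -4.03 - 3.22 = -7.25
  5.31 - 5.4 = -0.09
  -4.26 - 0.99 = -5.25
Step 2: Compute |diff|^4 * measure for each set:
  |-7.25|^4 * 1.8 = 2762.816406 * 1.8 = 4973.069531
  |-0.09|^4 * 1.92 = 6.561000e-05 * 1.92 = 1.259712e-04
  |-5.25|^4 * 1.12 = 759.691406 * 1.12 = 850.854375
Step 3: Sum = 5823.924032
Step 4: ||f-g||_4 = (5823.924032)^(1/4) = 8.735825


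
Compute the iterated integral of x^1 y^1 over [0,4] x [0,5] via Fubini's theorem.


By Fubini's theorem, the double integral factors as a product of single integrals:
Step 1: integral_0^4 x^1 dx = [x^2/2] from 0 to 4
     = 4^2/2 = 8
Step 2: integral_0^5 y^1 dy = [y^2/2] from 0 to 5
     = 5^2/2 = 12.5
Step 3: Double integral = 8 * 12.5 = 100


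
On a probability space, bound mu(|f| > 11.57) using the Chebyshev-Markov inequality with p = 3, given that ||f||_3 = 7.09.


Chebyshev/Markov inequality: mu(|f| > eps) <= (||f||_p / eps)^p
Step 1: ||f||_3 / eps = 7.09 / 11.57 = 0.612792
Step 2: Raise to power p = 3:
  (0.612792)^3 = 0.230112
Step 3: Therefore mu(|f| > 11.57) <= 0.230112


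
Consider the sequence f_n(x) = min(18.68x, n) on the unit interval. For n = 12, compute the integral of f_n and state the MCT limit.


f(x) = 18.68x on [0,1]; f_n(x) = min(18.68x, n). At n = 12:
Step 1: f(x) reaches 12 at x = 12/18.68 = 0.642398
Step 2: integral(f_12) = integral(18.68x, 0, 0.642398) + integral(12, 0.642398, 1)
       = 18.68*0.642398^2/2 + 12*(1 - 0.642398)
       = 3.85439 + 4.291221
       = 8.14561
Step 3: As n -> infinity, f_n increases to f, so by MCT integral(f_n) -> integral(f) = 18.68/2 = 9.34.
Convergence: integral(f_12) = 8.14561 -> 9.34 as n -> infinity


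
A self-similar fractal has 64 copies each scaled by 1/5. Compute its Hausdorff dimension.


For a self-similar set with N copies scaled by 1/r:
dim_H = log(N)/log(r) = log(64)/log(5)
= 4.158883/1.609438
= 2.584059


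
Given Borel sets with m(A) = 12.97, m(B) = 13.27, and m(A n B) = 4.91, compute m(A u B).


By inclusion-exclusion: m(A u B) = m(A) + m(B) - m(A n B)
= 12.97 + 13.27 - 4.91
= 21.33


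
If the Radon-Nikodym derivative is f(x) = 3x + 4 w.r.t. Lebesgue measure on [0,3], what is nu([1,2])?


nu(A) = integral_A (dnu/dmu) dmu = integral_1^2 (3x + 4) dx
Step 1: Antiderivative F(x) = (3/2)x^2 + 4x
Step 2: F(2) = (3/2)*2^2 + 4*2 = 6 + 8 = 14
Step 3: F(1) = (3/2)*1^2 + 4*1 = 1.5 + 4 = 5.5
Step 4: nu([1,2]) = F(2) - F(1) = 14 - 5.5 = 8.5


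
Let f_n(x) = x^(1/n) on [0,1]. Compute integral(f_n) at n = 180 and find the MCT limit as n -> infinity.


At n = 180: f_180(x) = x^(1/180).
Step 1: integral(x^(1/180), 0, 1) = [x^(1/180+1) / (1/180+1)] from 0 to 1
     = 1 / (1/180 + 1) = 1 / ((180+1)/180) = 180/(180+1)
     = 180/181 = 0.994475
Step 2: As n -> infinity, f_n(x) = x^(1/n) -> 1 for x in (0,1], and f_n is increasing in n.
By MCT, lim_n integral(f_n) = integral(lim_n f_n) = integral(1, 0, 1) = 1.
Step 3: Verify convergence: 180/181 = 0.994475 -> 1


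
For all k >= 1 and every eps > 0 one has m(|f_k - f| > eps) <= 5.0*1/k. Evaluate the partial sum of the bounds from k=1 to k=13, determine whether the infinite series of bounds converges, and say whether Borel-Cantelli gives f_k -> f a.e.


Step 1: List the terms 5.0*1/k for k = 1 to 13:
  k=1: 5
  k=2: 2.5
  k=3: 1.666667
  k=4: 1.25
  k=5: 1
  k=6: 0.833333
  k=7: 0.714286
  k=8: 0.625
  k=9: 0.555556
  k=10: 0.5
  k=11: 0.454545
  k=12: 0.416667
  k=13: 0.384615
Step 2: Partial sum = 5 + 2.5 + 1.666667 + 1.25 + 1 + 0.833333 + 0.714286 + 0.625 + 0.555556 + 0.5 + 0.454545 + 0.416667 + 0.384615
     = 15.900669
Step 3: The full series sum_(k>=1) 5.0*1/k diverges (harmonic series, p = 1; a nonzero constant multiple of a divergent series diverges).
Step 4: The (first) Borel-Cantelli lemma requires a summable sequence of measures, so it does not apply here;
        from this bound alone no conclusion about a.e. convergence can be drawn (convergence in measure still
        gives an a.e.-convergent subsequence, but not a.e. convergence of the whole sequence).
Conclusion: series diverges; Borel-Cantelli is inconclusive about a.e. convergence of f_k.


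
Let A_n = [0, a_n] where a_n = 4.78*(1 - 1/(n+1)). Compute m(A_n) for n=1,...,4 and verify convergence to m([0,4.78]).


By continuity of measure from below: if A_n increases to A, then m(A_n) -> m(A).
Here A = [0, 4.78], so m(A) = 4.78
Step 1: a_1 = 4.78*(1 - 1/2) = 2.39, m(A_1) = 2.39
Step 2: a_2 = 4.78*(1 - 1/3) = 3.1867, m(A_2) = 3.1867
Step 3: a_3 = 4.78*(1 - 1/4) = 3.585, m(A_3) = 3.585
Step 4: a_4 = 4.78*(1 - 1/5) = 3.824, m(A_4) = 3.824
Limit: m(A_n) -> m([0,4.78]) = 4.78


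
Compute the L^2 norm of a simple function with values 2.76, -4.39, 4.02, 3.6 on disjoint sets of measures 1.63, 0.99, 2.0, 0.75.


Step 1: Compute |f_i|^2 for each value:
  |2.76|^2 = 7.6176
  |-4.39|^2 = 19.2721
  |4.02|^2 = 16.1604
  |3.6|^2 = 12.96
Step 2: Multiply by measures and sum:
  7.6176 * 1.63 = 12.416688
  19.2721 * 0.99 = 19.079379
  16.1604 * 2.0 = 32.3208
  12.96 * 0.75 = 9.72
Sum = 12.416688 + 19.079379 + 32.3208 + 9.72 = 73.536867
Step 3: Take the p-th root:
||f||_2 = (73.536867)^(1/2) = 8.575364


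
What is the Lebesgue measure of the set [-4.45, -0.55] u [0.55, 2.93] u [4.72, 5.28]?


For pairwise disjoint intervals, m(union) = sum of lengths.
= (-0.55 - -4.45) + (2.93 - 0.55) + (5.28 - 4.72)
= 3.9 + 2.38 + 0.56
= 6.84


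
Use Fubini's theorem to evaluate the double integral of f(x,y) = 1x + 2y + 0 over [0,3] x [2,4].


By Fubini, integrate in x first, then y.
Step 1: Fix y, integrate over x in [0,3]:
  integral(1x + 2y + 0, x=0..3)
  = 1*(3^2 - 0^2)/2 + (2y + 0)*(3 - 0)
  = 4.5 + (2y + 0)*3
  = 4.5 + 6y + 0
  = 4.5 + 6y
Step 2: Integrate over y in [2,4]:
  integral(4.5 + 6y, y=2..4)
  = 4.5*2 + 6*(4^2 - 2^2)/2
  = 9 + 36
  = 45


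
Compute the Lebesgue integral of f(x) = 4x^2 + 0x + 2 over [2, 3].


The Lebesgue integral of a Riemann-integrable function agrees with the Riemann integral.
Antiderivative F(x) = (4/3)x^3 + (0/2)x^2 + 2x
F(3) = (4/3)*3^3 + (0/2)*3^2 + 2*3
     = (4/3)*27 + (0/2)*9 + 2*3
     = 36 + 0.0 + 6
     = 42
F(2) = 14.666667
Integral = F(3) - F(2) = 42 - 14.666667 = 27.333333


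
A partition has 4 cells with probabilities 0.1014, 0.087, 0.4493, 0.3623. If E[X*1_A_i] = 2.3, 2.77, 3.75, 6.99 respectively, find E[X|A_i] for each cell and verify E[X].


For each cell A_i: E[X|A_i] = E[X*1_A_i] / P(A_i)
Step 1: E[X|A_1] = 2.3 / 0.1014 = 22.682446
Step 2: E[X|A_2] = 2.77 / 0.087 = 31.83908
Step 3: E[X|A_3] = 3.75 / 0.4493 = 8.346316
Step 4: E[X|A_4] = 6.99 / 0.3623 = 19.293403
Verification: E[X] = sum E[X*1_A_i] = 2.3 + 2.77 + 3.75 + 6.99 = 15.81


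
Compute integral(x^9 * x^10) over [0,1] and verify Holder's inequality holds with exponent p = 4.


Step 1: Exact integral of f*g = integral(x^19, 0, 1) = 1/20
     = 0.05
Step 2: Holder bound with p=4, q=1.333333:
  ||f||_p = (integral x^36 dx)^(1/4) = (1/37)^(1/4) = 0.405461
  ||g||_q = (integral x^13.333333 dx)^(1/1.333333) = (1/14.333333)^(1/1.333333) = 0.13575
Step 3: Holder bound = ||f||_p * ||g||_q = 0.405461 * 0.13575 = 0.055041
Verification: 0.05 <= 0.055041 (Holder holds)


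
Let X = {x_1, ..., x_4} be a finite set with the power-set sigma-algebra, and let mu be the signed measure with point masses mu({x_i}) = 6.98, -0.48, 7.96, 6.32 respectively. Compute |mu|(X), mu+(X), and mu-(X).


Step 1: Every measurable set is a union of atoms (the cells / points), so a Hahn decomposition is
  obtained by grouping atoms by sign: P = union of atoms with mu > 0, N = union of the remaining atoms.
  Atoms in P (indices): 1, 3, 4;  atoms in N (indices): 2
  Positive values: 6.98, 7.96, 6.32
  Negative values: -0.48
Step 2: mu+(X) = mu(P) = sum of positive atom values = 21.26
Step 3: mu-(X) = -mu(N) = sum of |negative atom values| = 0.48
Step 4: |mu|(X) = mu+(X) + mu-(X) = 21.26 + 0.48 = 21.74


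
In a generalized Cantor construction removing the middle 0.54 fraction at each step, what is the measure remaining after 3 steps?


Step 1: At each step, fraction remaining = 1 - 0.54 = 0.46
Step 2: After 3 steps, measure = (0.46)^3
Step 3: Computing the power step by step:
  After step 1: 0.46
  After step 2: 0.2116
  After step 3: 0.097336
Result = 0.097336


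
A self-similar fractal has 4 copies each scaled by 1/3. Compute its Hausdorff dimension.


For a self-similar set with N copies scaled by 1/r:
dim_H = log(N)/log(r) = log(4)/log(3)
= 1.386294/1.098612
= 1.26186


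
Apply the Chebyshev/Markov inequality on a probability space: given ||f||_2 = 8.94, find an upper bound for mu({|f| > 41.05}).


Chebyshev/Markov inequality: mu(|f| > eps) <= (||f||_p / eps)^p
Step 1: ||f||_2 / eps = 8.94 / 41.05 = 0.217783
Step 2: Raise to power p = 2:
  (0.217783)^2 = 0.04743
Step 3: Therefore mu(|f| > 41.05) <= 0.04743


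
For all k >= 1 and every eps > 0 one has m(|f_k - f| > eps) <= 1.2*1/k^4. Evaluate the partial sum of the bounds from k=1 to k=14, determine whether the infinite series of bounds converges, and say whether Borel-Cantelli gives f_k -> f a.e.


Step 1: List the terms 1.2*1/k^4 for k = 1 to 14:
  k=1: 1.2
  k=2: 0.075
  k=3: 0.014815
  k=4: 0.004687
  k=5: 0.00192
  k=6: 9.259259e-04
  k=7: 4.997918e-04
  k=8: 2.929687e-04
  k=9: 1.828989e-04
  k=10: 1.200000e-04
  k=11: 8.196161e-05
  k=12: 5.787037e-05
  k=13: 4.201534e-05
  k=14: 3.123698e-05
Step 2: Partial sum = 1.2 + 0.075 + 0.014815 + 0.004687 + 0.00192 + 9.259259e-04 + 4.997918e-04 + 2.929687e-04 + 1.828989e-04 + 1.200000e-04 + 8.196161e-05 + 5.787037e-05 + 4.201534e-05 + 3.123698e-05
     = 1.298657
Step 3: The full series sum_(k>=1) 1.2*1/k^4 converges (p-series with p = 4 > 1; a constant multiple of a convergent series converges).
Step 4: Fix eps > 0. Since sum_k m(|f_k - f| > eps) < infinity, the Borel-Cantelli lemma gives
        m(limsup_k {|f_k - f| > eps}) = 0, i.e. for a.e. x, |f_k(x) - f(x)| <= eps for all large k.
        Applying this with eps = 1/j for j = 1, 2, ... and intersecting the countably many full-measure sets,
        for a.e. x we get limsup_k |f_k(x) - f(x)| <= 1/j for every j, hence f_k -> f almost everywhere.
Conclusion: series converges; Borel-Cantelli yields f_k -> f a.e.


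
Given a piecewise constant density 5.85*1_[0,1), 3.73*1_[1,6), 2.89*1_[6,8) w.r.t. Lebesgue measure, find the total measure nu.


Integrate each piece of the Radon-Nikodym derivative:
Step 1: integral_0^1 5.85 dx = 5.85*(1-0) = 5.85*1 = 5.85
Step 2: integral_1^6 3.73 dx = 3.73*(6-1) = 3.73*5 = 18.65
Step 3: integral_6^8 2.89 dx = 2.89*(8-6) = 2.89*2 = 5.78
Total: 5.85 + 18.65 + 5.78 = 30.28
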